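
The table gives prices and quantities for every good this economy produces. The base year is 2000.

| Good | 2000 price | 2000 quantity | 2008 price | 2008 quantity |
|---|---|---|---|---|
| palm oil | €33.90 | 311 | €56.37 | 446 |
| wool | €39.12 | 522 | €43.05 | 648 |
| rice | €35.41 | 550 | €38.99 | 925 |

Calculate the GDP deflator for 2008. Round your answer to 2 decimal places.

121.69

Nominal GDP 2008 = 56.37·446 + 43.05·648 + 38.99·925 = 89103.17.
Real GDP 2008 (at 2000 prices) = 33.90·446 + 39.12·648 + 35.41·925 = 73223.41.
Deflator = Nominal/Real × 100 = 89103.17/73223.41 × 100 = 121.687.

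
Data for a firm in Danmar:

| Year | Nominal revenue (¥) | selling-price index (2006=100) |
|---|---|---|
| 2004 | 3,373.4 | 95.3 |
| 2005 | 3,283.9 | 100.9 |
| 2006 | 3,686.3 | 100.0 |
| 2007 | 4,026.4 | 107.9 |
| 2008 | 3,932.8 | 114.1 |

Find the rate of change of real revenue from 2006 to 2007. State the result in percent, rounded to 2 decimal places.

1.23%

Real revenue 2006 = 3686.3/1.000 = 3686.30.
Real revenue 2007 = 4026.4/1.079 = 3731.60.
Change = 3731.60/3686.30 − 1 = 0.0123.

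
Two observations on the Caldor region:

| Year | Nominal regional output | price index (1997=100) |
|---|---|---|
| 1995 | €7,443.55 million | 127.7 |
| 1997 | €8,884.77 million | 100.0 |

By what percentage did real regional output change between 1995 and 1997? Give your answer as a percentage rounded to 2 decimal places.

Real regional output 1995 = 7443.55 / 1.277 = 5828.94.
Real regional output 1997 = 8884.77 / 1.000 = 8884.77.
Real growth = 8884.77 / 5828.94 − 1 = 0.5243.

52.43%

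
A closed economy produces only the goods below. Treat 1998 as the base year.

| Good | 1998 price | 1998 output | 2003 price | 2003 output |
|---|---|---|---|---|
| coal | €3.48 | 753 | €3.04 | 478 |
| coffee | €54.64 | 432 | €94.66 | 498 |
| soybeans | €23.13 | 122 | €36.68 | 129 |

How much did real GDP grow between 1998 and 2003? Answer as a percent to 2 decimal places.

9.68%

Real GDP 1998 = Nominal GDP 1998 = 3.48·753 + 54.64·432 + 23.13·122 = 29046.78.
Real GDP 2003 (at 1998 prices) = 3.48·478 + 54.64·498 + 23.13·129 = 31857.93.
Real growth = 31857.93/29046.78 − 1 = 0.0968.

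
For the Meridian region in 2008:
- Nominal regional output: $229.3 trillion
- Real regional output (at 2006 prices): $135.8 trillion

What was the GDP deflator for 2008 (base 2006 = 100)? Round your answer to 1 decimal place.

168.9

GDP deflator = (Nominal / Real) × 100 = 229.3 / 135.8 × 100 = 168.85.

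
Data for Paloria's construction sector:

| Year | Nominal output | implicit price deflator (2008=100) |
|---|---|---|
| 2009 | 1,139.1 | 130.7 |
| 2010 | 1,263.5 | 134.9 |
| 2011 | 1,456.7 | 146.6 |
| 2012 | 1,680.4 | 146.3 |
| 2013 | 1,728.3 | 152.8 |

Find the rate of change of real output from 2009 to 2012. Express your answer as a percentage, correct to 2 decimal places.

Real output 2009 = 1139.1/1.307 = 871.54.
Real output 2012 = 1680.4/1.463 = 1148.60.
Change = 1148.60/871.54 − 1 = 0.3179.

31.79%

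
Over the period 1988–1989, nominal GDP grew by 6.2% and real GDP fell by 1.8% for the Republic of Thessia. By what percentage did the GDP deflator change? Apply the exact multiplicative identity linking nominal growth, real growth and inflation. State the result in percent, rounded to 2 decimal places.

(1 + g_nom) = (1 + g_real)(1 + π), so π = 1.0620 / 0.9820 − 1 = 0.08147.

8.15%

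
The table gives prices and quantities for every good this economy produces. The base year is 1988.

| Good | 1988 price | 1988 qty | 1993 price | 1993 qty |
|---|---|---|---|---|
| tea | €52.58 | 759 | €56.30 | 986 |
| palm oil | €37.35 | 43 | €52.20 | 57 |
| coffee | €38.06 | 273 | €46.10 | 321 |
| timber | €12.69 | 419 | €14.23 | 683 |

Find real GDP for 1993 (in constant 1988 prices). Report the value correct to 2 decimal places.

Real GDP 1993 = Σ (p_1988 × q_1993) = 52.58·986 + 37.35·57 + 38.06·321 + 12.69·683 = 74857.36.

€74857.36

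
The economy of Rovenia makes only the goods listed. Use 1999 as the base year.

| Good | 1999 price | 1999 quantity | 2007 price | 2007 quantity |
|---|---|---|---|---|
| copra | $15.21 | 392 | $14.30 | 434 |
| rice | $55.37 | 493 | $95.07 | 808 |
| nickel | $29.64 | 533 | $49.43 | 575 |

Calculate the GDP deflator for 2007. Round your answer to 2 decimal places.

162.97

Nominal GDP 2007 = 14.30·434 + 95.07·808 + 49.43·575 = 111445.01.
Real GDP 2007 (at 1999 prices) = 15.21·434 + 55.37·808 + 29.64·575 = 68383.10.
Deflator = Nominal/Real × 100 = 111445.01/68383.10 × 100 = 162.972.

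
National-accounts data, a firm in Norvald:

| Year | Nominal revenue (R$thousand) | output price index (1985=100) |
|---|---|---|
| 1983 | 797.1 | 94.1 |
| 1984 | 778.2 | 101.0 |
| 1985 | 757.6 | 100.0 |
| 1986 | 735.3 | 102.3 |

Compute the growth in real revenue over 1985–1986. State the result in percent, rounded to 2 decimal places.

-5.13%

Real revenue 1985 = 757.6/1.000 = 757.60.
Real revenue 1986 = 735.3/1.023 = 718.77.
Change = 718.77/757.60 − 1 = -0.0513.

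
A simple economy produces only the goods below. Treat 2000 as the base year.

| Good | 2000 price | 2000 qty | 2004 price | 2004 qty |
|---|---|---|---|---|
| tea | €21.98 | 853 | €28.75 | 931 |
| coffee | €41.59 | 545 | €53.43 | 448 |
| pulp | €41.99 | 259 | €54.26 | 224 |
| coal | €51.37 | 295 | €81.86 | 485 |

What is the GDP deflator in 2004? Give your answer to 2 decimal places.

139.70

Nominal GDP 2004 = 28.75·931 + 53.43·448 + 54.26·224 + 81.86·485 = 102559.23.
Real GDP 2004 (at 2000 prices) = 21.98·931 + 41.59·448 + 41.99·224 + 51.37·485 = 73415.91.
Deflator = Nominal/Real × 100 = 102559.23/73415.91 × 100 = 139.696.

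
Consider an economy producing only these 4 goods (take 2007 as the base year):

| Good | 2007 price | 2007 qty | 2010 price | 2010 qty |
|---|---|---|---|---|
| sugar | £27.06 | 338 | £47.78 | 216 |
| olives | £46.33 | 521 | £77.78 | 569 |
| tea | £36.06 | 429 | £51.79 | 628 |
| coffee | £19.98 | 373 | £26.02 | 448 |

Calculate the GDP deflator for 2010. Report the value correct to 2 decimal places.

154.79

Nominal GDP 2010 = 47.78·216 + 77.78·569 + 51.79·628 + 26.02·448 = 98758.38.
Real GDP 2010 (at 2007 prices) = 27.06·216 + 46.33·569 + 36.06·628 + 19.98·448 = 63803.45.
Deflator = Nominal/Real × 100 = 98758.38/63803.45 × 100 = 154.785.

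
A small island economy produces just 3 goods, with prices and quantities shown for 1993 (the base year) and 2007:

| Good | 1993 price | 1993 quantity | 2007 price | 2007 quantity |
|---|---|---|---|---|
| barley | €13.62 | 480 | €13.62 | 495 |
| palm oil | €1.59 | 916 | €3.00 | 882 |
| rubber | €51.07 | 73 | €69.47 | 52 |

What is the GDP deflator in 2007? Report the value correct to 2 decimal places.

Nominal GDP 2007 = 13.62·495 + 3.00·882 + 69.47·52 = 13000.34.
Real GDP 2007 (at 1993 prices) = 13.62·495 + 1.59·882 + 51.07·52 = 10799.92.
Deflator = Nominal/Real × 100 = 13000.34/10799.92 × 100 = 120.374.

120.37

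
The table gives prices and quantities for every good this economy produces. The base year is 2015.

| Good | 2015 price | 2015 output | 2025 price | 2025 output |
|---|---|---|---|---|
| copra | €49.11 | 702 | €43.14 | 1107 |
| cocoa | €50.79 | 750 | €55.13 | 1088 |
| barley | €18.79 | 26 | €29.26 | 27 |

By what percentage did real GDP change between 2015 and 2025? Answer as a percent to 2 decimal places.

Real GDP 2015 = Nominal GDP 2015 = 49.11·702 + 50.79·750 + 18.79·26 = 73056.26.
Real GDP 2025 (at 2015 prices) = 49.11·1107 + 50.79·1088 + 18.79·27 = 110131.62.
Real growth = 110131.62/73056.26 − 1 = 0.5075.

50.75%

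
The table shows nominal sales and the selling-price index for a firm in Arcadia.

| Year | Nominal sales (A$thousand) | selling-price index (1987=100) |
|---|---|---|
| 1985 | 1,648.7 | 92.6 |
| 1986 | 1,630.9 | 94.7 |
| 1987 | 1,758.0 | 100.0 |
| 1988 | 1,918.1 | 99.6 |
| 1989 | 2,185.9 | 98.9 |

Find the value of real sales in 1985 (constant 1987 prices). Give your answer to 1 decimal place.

Real sales 1985 = 1648.7 / 0.926 = 1780.45.

A$1,780.5 thousand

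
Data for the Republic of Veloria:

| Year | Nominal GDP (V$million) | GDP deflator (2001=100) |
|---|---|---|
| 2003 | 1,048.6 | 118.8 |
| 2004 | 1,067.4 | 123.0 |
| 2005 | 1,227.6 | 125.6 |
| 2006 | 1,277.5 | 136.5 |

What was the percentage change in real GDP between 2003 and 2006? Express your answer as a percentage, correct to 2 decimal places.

Real GDP 2003 = 1048.6/1.188 = 882.66.
Real GDP 2006 = 1277.5/1.365 = 935.90.
Change = 935.90/882.66 − 1 = 0.0603.

6.03%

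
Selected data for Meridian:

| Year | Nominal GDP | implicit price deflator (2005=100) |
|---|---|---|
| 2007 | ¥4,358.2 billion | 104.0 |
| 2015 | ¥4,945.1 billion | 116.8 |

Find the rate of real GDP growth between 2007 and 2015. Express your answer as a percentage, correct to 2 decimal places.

1.03%

Deflate each year: 2007 → 4358.2/1.040 = 4190.58; 2015 → 4945.1/1.168 = 4233.82.
So real GDP changed by 4233.82/4190.58 − 1 = 0.0103, i.e. 1.03%.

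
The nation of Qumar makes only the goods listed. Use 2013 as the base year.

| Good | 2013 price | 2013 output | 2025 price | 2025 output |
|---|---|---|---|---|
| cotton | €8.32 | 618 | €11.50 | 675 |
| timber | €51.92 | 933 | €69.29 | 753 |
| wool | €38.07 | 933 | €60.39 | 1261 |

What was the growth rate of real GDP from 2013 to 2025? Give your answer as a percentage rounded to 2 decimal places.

4.06%

Real GDP 2013 = Nominal GDP 2013 = 8.32·618 + 51.92·933 + 38.07·933 = 89102.43.
Real GDP 2025 (at 2013 prices) = 8.32·675 + 51.92·753 + 38.07·1261 = 92718.03.
Real growth = 92718.03/89102.43 − 1 = 0.0406.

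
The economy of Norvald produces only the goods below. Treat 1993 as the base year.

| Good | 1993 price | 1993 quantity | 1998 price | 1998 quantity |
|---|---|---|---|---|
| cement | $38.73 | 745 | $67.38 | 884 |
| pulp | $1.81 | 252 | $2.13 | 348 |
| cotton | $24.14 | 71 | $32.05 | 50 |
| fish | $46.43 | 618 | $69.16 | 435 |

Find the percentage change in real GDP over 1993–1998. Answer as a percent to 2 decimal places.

-5.77%

Real GDP 1993 = Nominal GDP 1993 = 38.73·745 + 1.81·252 + 24.14·71 + 46.43·618 = 59717.65.
Real GDP 1998 (at 1993 prices) = 38.73·884 + 1.81·348 + 24.14·50 + 46.43·435 = 56271.25.
Real growth = 56271.25/59717.65 − 1 = -0.0577.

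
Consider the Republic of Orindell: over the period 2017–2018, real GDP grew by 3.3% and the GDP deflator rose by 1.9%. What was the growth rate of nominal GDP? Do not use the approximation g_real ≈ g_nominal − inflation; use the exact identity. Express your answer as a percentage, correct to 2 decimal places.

(1 + g_nom) = (1 + g_real)(1 + π) = 1.0330 × 1.0190 = 1.05263.

5.26%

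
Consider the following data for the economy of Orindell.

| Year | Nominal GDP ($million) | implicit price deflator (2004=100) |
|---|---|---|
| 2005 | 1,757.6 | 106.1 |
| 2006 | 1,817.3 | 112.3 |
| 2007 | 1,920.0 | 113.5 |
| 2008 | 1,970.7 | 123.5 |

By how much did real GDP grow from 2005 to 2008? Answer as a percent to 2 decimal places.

Real GDP 2005 = 1757.6/1.061 = 1656.55.
Real GDP 2008 = 1970.7/1.235 = 1595.71.
Change = 1595.71/1656.55 − 1 = -0.0367.

-3.67%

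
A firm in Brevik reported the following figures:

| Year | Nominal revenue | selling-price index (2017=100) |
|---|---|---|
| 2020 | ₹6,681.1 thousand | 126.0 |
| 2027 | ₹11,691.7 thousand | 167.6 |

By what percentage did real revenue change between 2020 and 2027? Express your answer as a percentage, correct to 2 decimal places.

31.56%

Deflate each year: 2020 → 6681.1/1.260 = 5302.46; 2027 → 11691.7/1.676 = 6975.95.
So real revenue changed by 6975.95/5302.46 − 1 = 0.3156, i.e. 31.56%.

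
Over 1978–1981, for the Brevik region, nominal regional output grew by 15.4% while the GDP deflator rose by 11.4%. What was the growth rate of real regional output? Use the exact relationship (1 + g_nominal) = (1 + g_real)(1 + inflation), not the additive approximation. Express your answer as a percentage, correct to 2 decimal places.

3.59%

(1 + g_nom) = (1 + g_real)(1 + π), so g_real = 1.1540 / 1.1140 − 1 = 0.03591.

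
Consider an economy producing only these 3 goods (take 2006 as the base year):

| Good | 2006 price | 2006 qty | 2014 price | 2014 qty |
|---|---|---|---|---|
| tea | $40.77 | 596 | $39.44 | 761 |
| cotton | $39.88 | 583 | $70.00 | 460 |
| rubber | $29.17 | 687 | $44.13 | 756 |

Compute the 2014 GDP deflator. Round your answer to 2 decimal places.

133.82

Nominal GDP 2014 = 39.44·761 + 70.00·460 + 44.13·756 = 95576.12.
Real GDP 2014 (at 2006 prices) = 40.77·761 + 39.88·460 + 29.17·756 = 71423.29.
Deflator = Nominal/Real × 100 = 95576.12/71423.29 × 100 = 133.816.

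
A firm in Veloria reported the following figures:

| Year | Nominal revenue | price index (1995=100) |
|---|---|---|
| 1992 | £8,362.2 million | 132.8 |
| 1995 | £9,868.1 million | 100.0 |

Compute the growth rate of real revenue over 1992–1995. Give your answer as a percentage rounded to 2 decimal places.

56.72%

Deflate each year: 1992 → 8362.2/1.328 = 6296.84; 1995 → 9868.1/1.000 = 9868.10.
So real revenue changed by 9868.10/6296.84 − 1 = 0.5672, i.e. 56.72%.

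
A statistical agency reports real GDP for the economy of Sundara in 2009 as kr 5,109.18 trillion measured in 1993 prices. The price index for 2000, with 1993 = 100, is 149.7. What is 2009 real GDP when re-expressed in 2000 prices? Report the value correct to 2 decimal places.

Real GDP in 2000 prices = Real GDP in 1993 prices × (P_2000/P_1993) = 5109.18 × 1.497 = 7648.44.

kr 7,648.44 trillion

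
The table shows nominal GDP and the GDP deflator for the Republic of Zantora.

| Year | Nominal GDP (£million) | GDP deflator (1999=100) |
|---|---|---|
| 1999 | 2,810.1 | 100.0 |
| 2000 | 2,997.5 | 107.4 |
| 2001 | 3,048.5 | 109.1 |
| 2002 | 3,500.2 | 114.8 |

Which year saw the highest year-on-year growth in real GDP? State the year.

2000: real = 2997.5/1.074 = 2790.97; growth vs 1999 (2810.10) = -0.68%.
2001: real = 3048.5/1.091 = 2794.23; growth vs 2000 (2790.97) = 0.12%.
2002: real = 3500.2/1.148 = 3048.95; growth vs 2001 (2794.23) = 9.12%.

2002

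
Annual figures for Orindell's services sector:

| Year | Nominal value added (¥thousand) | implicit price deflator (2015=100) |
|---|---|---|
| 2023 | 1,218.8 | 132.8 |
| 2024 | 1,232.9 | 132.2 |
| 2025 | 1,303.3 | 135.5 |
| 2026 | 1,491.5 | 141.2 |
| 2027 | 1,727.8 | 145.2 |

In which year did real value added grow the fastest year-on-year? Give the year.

2027

2024: real = 1232.9/1.322 = 932.60; growth vs 2023 (917.77) = 1.62%.
2025: real = 1303.3/1.355 = 961.85; growth vs 2024 (932.60) = 3.14%.
2026: real = 1491.5/1.412 = 1056.30; growth vs 2025 (961.85) = 9.82%.
2027: real = 1727.8/1.452 = 1189.94; growth vs 2026 (1056.30) = 12.65%.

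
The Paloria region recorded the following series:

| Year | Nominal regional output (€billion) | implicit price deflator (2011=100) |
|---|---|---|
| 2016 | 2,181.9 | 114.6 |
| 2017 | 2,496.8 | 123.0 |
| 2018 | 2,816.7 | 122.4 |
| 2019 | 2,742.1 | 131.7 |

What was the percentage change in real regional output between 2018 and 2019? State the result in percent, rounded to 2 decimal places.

Real regional output 2018 = 2816.7/1.224 = 2301.23.
Real regional output 2019 = 2742.1/1.317 = 2082.08.
Change = 2082.08/2301.23 − 1 = -0.0952.

-9.52%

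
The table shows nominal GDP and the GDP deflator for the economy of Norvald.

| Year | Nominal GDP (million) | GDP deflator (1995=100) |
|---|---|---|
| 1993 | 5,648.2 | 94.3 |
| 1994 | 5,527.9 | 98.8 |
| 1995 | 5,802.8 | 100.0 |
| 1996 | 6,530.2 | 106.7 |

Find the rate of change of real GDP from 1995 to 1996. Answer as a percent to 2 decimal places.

5.47%

Real GDP 1995 = 5802.8/1.000 = 5802.80.
Real GDP 1996 = 6530.2/1.067 = 6120.15.
Change = 6120.15/5802.80 − 1 = 0.0547.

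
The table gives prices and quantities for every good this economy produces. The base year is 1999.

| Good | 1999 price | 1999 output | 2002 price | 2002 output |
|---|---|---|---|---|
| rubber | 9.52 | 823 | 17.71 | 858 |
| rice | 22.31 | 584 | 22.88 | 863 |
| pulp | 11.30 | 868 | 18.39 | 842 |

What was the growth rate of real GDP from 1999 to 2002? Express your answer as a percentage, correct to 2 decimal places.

Real GDP 1999 = Nominal GDP 1999 = 9.52·823 + 22.31·584 + 11.30·868 = 30672.40.
Real GDP 2002 (at 1999 prices) = 9.52·858 + 22.31·863 + 11.30·842 = 36936.29.
Real growth = 36936.29/30672.40 − 1 = 0.2042.

20.42%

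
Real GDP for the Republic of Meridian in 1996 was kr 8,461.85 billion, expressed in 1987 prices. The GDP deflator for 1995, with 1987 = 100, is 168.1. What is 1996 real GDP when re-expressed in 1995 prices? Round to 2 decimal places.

Real GDP in 1995 prices = Real GDP in 1987 prices × (P_1995/P_1987) = 8461.85 × 1.681 = 14224.37.

kr 14,224.37 billion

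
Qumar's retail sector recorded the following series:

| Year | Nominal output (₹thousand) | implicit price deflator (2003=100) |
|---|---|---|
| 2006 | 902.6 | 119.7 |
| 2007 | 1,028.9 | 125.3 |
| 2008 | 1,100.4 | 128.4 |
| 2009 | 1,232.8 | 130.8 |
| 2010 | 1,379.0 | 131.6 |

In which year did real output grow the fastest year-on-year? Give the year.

2010

2007: real = 1028.9/1.253 = 821.15; growth vs 2006 (754.05) = 8.90%.
2008: real = 1100.4/1.284 = 857.01; growth vs 2007 (821.15) = 4.37%.
2009: real = 1232.8/1.308 = 942.51; growth vs 2008 (857.01) = 9.98%.
2010: real = 1379.0/1.316 = 1047.87; growth vs 2009 (942.51) = 11.18%.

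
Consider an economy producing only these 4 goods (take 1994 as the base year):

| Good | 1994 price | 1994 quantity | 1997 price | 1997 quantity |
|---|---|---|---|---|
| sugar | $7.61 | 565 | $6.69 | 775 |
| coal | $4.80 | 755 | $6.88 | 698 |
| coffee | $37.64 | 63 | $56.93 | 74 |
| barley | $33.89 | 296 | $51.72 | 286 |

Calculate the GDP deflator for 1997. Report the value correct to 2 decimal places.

Nominal GDP 1997 = 6.69·775 + 6.88·698 + 56.93·74 + 51.72·286 = 28991.73.
Real GDP 1997 (at 1994 prices) = 7.61·775 + 4.80·698 + 37.64·74 + 33.89·286 = 21726.05.
Deflator = Nominal/Real × 100 = 28991.73/21726.05 × 100 = 133.442.

133.44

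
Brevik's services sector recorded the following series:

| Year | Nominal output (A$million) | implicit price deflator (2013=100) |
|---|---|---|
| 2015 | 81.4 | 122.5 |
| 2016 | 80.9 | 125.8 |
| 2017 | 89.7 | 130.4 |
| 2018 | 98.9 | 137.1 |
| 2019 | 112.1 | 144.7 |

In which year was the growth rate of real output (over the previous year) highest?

2016: real = 80.9/1.258 = 64.31; growth vs 2015 (66.45) = -3.22%.
2017: real = 89.7/1.304 = 68.79; growth vs 2016 (64.31) = 6.97%.
2018: real = 98.9/1.371 = 72.14; growth vs 2017 (68.79) = 4.87%.
2019: real = 112.1/1.447 = 77.47; growth vs 2018 (72.14) = 7.39%.

2019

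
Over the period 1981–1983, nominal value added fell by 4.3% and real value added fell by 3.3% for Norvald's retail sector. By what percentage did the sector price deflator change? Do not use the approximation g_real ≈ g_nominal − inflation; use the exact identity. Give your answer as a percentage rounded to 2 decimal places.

-1.03%

(1 + g_nom) = (1 + g_real)(1 + π), so π = 0.9570 / 0.9670 − 1 = -0.01034.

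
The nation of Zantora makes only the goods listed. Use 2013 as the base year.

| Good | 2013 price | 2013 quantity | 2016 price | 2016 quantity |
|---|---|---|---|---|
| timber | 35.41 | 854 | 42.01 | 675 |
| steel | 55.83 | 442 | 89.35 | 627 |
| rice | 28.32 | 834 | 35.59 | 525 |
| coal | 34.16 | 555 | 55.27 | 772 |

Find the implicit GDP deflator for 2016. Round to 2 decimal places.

Nominal GDP 2016 = 42.01·675 + 89.35·627 + 35.59·525 + 55.27·772 = 145732.39.
Real GDP 2016 (at 2013 prices) = 35.41·675 + 55.83·627 + 28.32·525 + 34.16·772 = 100146.68.
Deflator = Nominal/Real × 100 = 145732.39/100146.68 × 100 = 145.519.

145.52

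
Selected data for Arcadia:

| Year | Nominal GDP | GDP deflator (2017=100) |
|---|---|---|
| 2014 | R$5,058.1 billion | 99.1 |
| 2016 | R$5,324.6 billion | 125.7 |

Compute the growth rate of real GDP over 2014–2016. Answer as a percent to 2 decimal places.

-17.01%

Real GDP 2014 = 5058.1 / 0.991 = 5104.04.
Real GDP 2016 = 5324.6 / 1.257 = 4235.96.
Real growth = 4235.96 / 5104.04 − 1 = -0.1701.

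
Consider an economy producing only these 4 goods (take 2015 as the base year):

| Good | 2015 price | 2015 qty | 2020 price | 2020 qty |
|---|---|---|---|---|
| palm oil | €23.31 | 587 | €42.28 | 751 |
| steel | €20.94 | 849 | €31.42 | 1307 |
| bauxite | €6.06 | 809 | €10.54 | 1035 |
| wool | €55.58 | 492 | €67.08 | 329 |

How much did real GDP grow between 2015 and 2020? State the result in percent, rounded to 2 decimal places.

8.98%

Real GDP 2015 = Nominal GDP 2015 = 23.31·587 + 20.94·849 + 6.06·809 + 55.58·492 = 63708.93.
Real GDP 2020 (at 2015 prices) = 23.31·751 + 20.94·1307 + 6.06·1035 + 55.58·329 = 69432.31.
Real growth = 69432.31/63708.93 − 1 = 0.0898.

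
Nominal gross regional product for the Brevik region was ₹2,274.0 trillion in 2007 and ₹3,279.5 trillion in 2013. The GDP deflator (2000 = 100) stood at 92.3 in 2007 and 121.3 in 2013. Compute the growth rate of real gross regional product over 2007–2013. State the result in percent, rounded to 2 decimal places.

Deflate each year: 2007 → 2274.0/0.923 = 2463.71; 2013 → 3279.5/1.213 = 2703.63.
So real gross regional product changed by 2703.63/2463.71 − 1 = 0.0974, i.e. 9.74%.

9.74%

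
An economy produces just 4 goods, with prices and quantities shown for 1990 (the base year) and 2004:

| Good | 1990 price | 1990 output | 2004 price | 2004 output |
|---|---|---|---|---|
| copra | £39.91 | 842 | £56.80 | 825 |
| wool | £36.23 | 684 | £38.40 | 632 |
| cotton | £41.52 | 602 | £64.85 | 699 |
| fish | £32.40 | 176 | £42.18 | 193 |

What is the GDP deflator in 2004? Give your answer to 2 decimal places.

136.77

Nominal GDP 2004 = 56.80·825 + 38.40·632 + 64.85·699 + 42.18·193 = 124599.69.
Real GDP 2004 (at 1990 prices) = 39.91·825 + 36.23·632 + 41.52·699 + 32.40·193 = 91098.79.
Deflator = Nominal/Real × 100 = 124599.69/91098.79 × 100 = 136.774.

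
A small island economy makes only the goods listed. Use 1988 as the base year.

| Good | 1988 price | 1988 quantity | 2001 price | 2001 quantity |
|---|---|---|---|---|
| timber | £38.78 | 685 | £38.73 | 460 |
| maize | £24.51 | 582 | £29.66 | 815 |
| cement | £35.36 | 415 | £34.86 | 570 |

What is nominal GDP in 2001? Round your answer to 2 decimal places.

£61858.90

Nominal GDP 2001 = Σ (p_2001 × q_2001) = 38.73·460 + 29.66·815 + 34.86·570 = 61858.90.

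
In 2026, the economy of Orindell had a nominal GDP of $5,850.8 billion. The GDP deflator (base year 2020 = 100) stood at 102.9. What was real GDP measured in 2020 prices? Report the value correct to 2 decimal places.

$5,685.91 billion

Real GDP = Nominal / (GDP deflator/100) = 5850.8 / 1.029 = 5685.91.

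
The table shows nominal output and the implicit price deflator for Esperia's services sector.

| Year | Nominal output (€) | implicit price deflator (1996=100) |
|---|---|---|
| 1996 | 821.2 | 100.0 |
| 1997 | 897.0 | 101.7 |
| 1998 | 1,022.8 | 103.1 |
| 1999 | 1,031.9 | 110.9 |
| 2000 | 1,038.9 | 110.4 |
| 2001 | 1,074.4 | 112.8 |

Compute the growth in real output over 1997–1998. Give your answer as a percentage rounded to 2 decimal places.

Real output 1997 = 897.0/1.017 = 882.01.
Real output 1998 = 1022.8/1.031 = 992.05.
Change = 992.05/882.01 − 1 = 0.1248.

12.48%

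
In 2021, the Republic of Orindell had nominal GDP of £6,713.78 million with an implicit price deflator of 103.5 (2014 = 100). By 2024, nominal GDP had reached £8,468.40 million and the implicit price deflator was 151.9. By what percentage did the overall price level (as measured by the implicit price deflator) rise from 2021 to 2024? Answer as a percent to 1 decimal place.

Price-level change = 151.9 / 103.5 − 1 = 0.4676.

46.8%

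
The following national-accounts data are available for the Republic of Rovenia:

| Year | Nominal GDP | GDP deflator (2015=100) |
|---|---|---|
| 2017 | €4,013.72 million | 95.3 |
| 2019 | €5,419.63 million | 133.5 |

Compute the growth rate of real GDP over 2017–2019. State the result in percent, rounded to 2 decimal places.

Deflate each year: 2017 → 4013.72/0.953 = 4211.67; 2019 → 5419.63/1.335 = 4059.65.
So real GDP changed by 4059.65/4211.67 − 1 = -0.0361, i.e. -3.61%.

-3.61%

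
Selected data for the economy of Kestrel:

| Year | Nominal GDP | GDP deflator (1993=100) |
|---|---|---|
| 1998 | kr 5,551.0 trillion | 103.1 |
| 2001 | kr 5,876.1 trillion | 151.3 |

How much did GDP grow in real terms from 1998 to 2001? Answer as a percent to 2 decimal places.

Real GDP 1998 = 5551.0 / 1.031 = 5384.09.
Real GDP 2001 = 5876.1 / 1.513 = 3883.74.
Real growth = 3883.74 / 5384.09 − 1 = -0.2787.

-27.87%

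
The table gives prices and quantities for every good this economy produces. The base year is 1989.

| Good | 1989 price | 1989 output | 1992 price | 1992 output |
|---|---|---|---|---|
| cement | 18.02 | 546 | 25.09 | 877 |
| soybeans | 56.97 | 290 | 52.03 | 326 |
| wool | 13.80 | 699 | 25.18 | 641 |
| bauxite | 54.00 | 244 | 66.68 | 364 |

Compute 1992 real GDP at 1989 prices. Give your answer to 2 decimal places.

62877.56

Real GDP 1992 = Σ (p_1989 × q_1992) = 18.02·877 + 56.97·326 + 13.80·641 + 54.00·364 = 62877.56.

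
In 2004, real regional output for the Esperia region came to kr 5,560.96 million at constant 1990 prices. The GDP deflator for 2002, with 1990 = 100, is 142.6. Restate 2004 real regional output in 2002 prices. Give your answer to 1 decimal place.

kr 7,929.9 million

Real regional output in 2002 prices = Real regional output in 1990 prices × (P_2002/P_1990) = 5560.96 × 1.426 = 7929.93.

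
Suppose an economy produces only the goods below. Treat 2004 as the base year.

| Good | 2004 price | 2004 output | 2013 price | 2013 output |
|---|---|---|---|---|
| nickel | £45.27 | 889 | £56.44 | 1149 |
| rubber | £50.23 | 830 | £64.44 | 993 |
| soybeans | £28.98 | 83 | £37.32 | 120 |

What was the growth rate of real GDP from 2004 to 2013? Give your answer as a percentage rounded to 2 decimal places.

Real GDP 2004 = Nominal GDP 2004 = 45.27·889 + 50.23·830 + 28.98·83 = 84341.27.
Real GDP 2013 (at 2004 prices) = 45.27·1149 + 50.23·993 + 28.98·120 = 105371.22.
Real growth = 105371.22/84341.27 − 1 = 0.2493.

24.93%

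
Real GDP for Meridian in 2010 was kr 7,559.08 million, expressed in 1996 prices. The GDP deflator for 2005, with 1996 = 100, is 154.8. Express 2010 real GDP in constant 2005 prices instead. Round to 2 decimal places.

kr 11,701.46 million

Real GDP in 2005 prices = Real GDP in 1996 prices × (P_2005/P_1996) = 7559.08 × 1.548 = 11701.46.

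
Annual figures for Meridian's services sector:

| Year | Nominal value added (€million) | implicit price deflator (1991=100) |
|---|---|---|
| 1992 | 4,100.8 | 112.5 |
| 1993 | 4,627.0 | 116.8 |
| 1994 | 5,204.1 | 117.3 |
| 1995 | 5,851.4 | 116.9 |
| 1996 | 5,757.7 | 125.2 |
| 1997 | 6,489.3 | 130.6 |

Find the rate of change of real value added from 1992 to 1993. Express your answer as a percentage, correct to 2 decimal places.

8.68%

Real value added 1992 = 4100.8/1.125 = 3645.16.
Real value added 1993 = 4627.0/1.168 = 3961.47.
Change = 3961.47/3645.16 − 1 = 0.0868.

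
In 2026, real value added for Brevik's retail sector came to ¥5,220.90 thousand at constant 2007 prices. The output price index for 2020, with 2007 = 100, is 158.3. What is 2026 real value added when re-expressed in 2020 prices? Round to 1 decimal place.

¥8,264.7 thousand

Real value added in 2020 prices = Real value added in 2007 prices × (P_2020/P_2007) = 5220.90 × 1.583 = 8264.68.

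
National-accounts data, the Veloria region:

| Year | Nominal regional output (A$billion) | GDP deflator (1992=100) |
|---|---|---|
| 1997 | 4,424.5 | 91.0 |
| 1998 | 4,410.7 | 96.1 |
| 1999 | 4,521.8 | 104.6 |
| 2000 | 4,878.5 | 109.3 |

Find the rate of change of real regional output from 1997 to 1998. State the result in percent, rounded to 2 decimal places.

-5.60%

Real regional output 1997 = 4424.5/0.910 = 4862.09.
Real regional output 1998 = 4410.7/0.961 = 4589.70.
Change = 4589.70/4862.09 − 1 = -0.0560.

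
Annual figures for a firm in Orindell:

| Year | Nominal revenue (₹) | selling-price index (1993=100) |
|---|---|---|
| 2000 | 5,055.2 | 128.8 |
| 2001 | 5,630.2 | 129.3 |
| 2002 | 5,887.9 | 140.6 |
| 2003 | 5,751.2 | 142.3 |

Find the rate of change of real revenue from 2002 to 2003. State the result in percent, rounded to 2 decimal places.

Real revenue 2002 = 5887.9/1.406 = 4187.70.
Real revenue 2003 = 5751.2/1.423 = 4041.60.
Change = 4041.60/4187.70 − 1 = -0.0349.

-3.49%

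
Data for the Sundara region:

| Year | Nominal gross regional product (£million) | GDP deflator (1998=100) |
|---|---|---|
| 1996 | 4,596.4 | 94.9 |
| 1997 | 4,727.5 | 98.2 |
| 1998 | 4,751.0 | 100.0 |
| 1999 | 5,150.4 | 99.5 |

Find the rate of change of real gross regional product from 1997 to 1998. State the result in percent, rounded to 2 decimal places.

Real gross regional product 1997 = 4727.5/0.982 = 4814.15.
Real gross regional product 1998 = 4751.0/1.000 = 4751.00.
Change = 4751.00/4814.15 − 1 = -0.0131.

-1.31%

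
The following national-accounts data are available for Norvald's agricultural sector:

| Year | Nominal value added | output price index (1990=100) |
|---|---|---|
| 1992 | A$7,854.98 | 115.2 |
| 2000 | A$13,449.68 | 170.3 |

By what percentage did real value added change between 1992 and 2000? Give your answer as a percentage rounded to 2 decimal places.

15.83%

Real value added 1992 = 7854.98 / 1.152 = 6818.56.
Real value added 2000 = 13449.68 / 1.703 = 7897.64.
Real growth = 7897.64 / 6818.56 − 1 = 0.1583.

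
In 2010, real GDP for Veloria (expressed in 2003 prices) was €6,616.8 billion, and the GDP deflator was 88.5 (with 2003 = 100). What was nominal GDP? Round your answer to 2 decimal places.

€5,855.87 billion

Nominal GDP = Real × (GDP deflator/100) = 6616.8 × 0.885 = 5855.87.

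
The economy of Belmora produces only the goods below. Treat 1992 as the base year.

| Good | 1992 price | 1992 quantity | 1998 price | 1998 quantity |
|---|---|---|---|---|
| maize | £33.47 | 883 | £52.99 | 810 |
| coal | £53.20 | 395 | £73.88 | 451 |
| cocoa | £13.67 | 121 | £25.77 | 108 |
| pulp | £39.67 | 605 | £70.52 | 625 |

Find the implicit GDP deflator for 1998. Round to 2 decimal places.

Nominal GDP 1998 = 52.99·810 + 73.88·451 + 25.77·108 + 70.52·625 = 123099.94.
Real GDP 1998 (at 1992 prices) = 33.47·810 + 53.20·451 + 13.67·108 + 39.67·625 = 77374.01.
Deflator = Nominal/Real × 100 = 123099.94/77374.01 × 100 = 159.097.

159.10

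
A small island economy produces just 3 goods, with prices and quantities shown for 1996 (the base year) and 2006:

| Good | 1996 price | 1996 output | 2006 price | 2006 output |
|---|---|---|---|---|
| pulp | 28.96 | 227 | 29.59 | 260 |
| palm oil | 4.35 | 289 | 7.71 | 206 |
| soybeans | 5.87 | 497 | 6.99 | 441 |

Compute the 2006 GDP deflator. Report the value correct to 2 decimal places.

112.26

Nominal GDP 2006 = 29.59·260 + 7.71·206 + 6.99·441 = 12364.25.
Real GDP 2006 (at 1996 prices) = 28.96·260 + 4.35·206 + 5.87·441 = 11014.37.
Deflator = Nominal/Real × 100 = 12364.25/11014.37 × 100 = 112.256.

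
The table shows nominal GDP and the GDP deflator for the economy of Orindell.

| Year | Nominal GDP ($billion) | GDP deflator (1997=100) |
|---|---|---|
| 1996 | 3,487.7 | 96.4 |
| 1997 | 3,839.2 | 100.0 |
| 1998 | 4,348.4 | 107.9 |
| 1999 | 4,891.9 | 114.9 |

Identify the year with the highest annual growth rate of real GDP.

1997: real = 3839.2/1.000 = 3839.20; growth vs 1996 (3617.95) = 6.12%.
1998: real = 4348.4/1.079 = 4030.03; growth vs 1997 (3839.20) = 4.97%.
1999: real = 4891.9/1.149 = 4257.53; growth vs 1998 (4030.03) = 5.65%.

1997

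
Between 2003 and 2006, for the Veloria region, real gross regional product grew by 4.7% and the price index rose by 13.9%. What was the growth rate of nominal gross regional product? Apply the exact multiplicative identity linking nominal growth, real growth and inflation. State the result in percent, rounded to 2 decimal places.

19.25%

(1 + g_nom) = (1 + g_real)(1 + π) = 1.0470 × 1.1390 = 1.19253.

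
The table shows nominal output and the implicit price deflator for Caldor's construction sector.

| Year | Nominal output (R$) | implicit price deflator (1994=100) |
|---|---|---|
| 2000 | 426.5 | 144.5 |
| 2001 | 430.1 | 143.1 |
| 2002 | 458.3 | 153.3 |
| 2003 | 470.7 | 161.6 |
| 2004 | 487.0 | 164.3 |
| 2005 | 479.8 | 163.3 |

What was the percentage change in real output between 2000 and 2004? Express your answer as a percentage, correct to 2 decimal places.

0.42%

Real output 2000 = 426.5/1.445 = 295.16.
Real output 2004 = 487.0/1.643 = 296.41.
Change = 296.41/295.16 − 1 = 0.0042.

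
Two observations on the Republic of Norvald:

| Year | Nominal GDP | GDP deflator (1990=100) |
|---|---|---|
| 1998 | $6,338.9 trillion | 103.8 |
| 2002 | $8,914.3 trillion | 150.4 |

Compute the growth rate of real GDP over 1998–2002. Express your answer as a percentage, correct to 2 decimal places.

-2.94%

Deflate each year: 1998 → 6338.9/1.038 = 6106.84; 2002 → 8914.3/1.504 = 5927.06.
So real GDP changed by 5927.06/6106.84 − 1 = -0.0294, i.e. -2.94%.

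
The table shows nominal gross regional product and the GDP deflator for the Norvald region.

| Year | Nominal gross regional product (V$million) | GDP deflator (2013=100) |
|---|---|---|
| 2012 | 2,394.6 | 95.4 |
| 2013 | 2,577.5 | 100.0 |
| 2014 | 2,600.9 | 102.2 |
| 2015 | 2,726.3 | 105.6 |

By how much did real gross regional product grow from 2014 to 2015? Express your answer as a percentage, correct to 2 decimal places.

1.45%

Real gross regional product 2014 = 2600.9/1.022 = 2544.91.
Real gross regional product 2015 = 2726.3/1.056 = 2581.72.
Change = 2581.72/2544.91 − 1 = 0.0145.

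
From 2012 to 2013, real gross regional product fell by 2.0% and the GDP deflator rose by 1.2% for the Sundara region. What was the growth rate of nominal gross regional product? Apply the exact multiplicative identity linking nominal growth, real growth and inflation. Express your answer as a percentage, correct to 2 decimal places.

-0.82%

(1 + g_nom) = (1 + g_real)(1 + π) = 0.9800 × 1.0120 = 0.99176.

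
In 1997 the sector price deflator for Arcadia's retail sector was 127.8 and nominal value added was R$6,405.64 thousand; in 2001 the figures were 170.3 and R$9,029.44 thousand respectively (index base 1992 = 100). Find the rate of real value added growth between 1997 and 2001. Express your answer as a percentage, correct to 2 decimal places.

Real value added 1997 = 6405.64 / 1.278 = 5012.24.
Real value added 2001 = 9029.44 / 1.703 = 5302.08.
Real growth = 5302.08 / 5012.24 − 1 = 0.0578.

5.78%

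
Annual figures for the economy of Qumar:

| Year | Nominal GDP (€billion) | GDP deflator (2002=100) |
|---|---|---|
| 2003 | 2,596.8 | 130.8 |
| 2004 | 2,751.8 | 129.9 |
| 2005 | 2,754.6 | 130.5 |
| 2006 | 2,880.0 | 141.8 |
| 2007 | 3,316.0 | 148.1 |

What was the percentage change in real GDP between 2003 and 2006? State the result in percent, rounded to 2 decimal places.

2.30%

Real GDP 2003 = 2596.8/1.308 = 1985.32.
Real GDP 2006 = 2880.0/1.418 = 2031.03.
Change = 2031.03/1985.32 − 1 = 0.0230.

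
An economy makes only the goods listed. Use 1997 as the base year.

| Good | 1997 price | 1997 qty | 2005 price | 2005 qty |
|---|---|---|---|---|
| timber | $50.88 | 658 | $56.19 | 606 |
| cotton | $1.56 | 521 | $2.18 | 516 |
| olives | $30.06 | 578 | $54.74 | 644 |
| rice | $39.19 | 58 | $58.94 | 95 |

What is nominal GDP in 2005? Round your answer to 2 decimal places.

Nominal GDP 2005 = Σ (p_2005 × q_2005) = 56.19·606 + 2.18·516 + 54.74·644 + 58.94·95 = 76027.88.

$76027.88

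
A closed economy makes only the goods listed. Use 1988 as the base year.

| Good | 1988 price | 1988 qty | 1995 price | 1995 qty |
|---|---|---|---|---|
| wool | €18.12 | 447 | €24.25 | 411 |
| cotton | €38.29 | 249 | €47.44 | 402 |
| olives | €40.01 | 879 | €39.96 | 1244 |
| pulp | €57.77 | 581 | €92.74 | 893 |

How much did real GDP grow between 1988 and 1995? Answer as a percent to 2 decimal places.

43.81%

Real GDP 1988 = Nominal GDP 1988 = 18.12·447 + 38.29·249 + 40.01·879 + 57.77·581 = 86367.01.
Real GDP 1995 (at 1988 prices) = 18.12·411 + 38.29·402 + 40.01·1244 + 57.77·893 = 124200.95.
Real growth = 124200.95/86367.01 − 1 = 0.4381.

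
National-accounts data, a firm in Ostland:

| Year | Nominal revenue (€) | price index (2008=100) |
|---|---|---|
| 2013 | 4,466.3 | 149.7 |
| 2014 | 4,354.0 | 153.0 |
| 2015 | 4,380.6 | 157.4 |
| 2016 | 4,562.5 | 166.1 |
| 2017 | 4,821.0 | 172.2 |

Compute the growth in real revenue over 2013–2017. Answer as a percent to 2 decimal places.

-6.16%

Real revenue 2013 = 4466.3/1.497 = 2983.50.
Real revenue 2017 = 4821.0/1.722 = 2799.65.
Change = 2799.65/2983.50 − 1 = -0.0616.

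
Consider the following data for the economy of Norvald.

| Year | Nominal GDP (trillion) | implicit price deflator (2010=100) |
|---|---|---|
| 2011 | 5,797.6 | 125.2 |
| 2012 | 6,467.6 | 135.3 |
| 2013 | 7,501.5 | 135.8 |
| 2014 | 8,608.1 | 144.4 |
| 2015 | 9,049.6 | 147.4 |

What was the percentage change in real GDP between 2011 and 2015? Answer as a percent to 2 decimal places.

32.58%

Real GDP 2011 = 5797.6/1.252 = 4630.67.
Real GDP 2015 = 9049.6/1.474 = 6139.48.
Change = 6139.48/4630.67 − 1 = 0.3258.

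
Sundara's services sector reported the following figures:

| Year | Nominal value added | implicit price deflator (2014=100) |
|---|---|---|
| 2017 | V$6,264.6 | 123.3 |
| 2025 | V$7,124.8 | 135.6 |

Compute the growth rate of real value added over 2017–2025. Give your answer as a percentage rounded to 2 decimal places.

3.41%

Deflate each year: 2017 → 6264.6/1.233 = 5080.78; 2025 → 7124.8/1.356 = 5254.28.
So real value added changed by 5254.28/5080.78 − 1 = 0.0341, i.e. 3.41%.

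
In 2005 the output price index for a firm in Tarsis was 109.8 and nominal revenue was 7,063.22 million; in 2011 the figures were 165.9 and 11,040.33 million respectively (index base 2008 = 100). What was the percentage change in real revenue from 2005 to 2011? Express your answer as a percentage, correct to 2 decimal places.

Deflate each year: 2005 → 7063.22/1.098 = 6432.81; 2011 → 11040.33/1.659 = 6654.81.
So real revenue changed by 6654.81/6432.81 − 1 = 0.0345, i.e. 3.45%.

3.45%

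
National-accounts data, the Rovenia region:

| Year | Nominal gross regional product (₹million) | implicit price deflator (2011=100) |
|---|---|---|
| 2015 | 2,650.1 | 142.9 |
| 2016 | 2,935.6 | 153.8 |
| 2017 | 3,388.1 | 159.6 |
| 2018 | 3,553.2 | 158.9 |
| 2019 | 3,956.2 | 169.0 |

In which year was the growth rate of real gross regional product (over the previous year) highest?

2017

2016: real = 2935.6/1.538 = 1908.71; growth vs 2015 (1854.51) = 2.92%.
2017: real = 3388.1/1.596 = 2122.87; growth vs 2016 (1908.71) = 11.22%.
2018: real = 3553.2/1.589 = 2236.12; growth vs 2017 (2122.87) = 5.33%.
2019: real = 3956.2/1.690 = 2340.95; growth vs 2018 (2236.12) = 4.69%.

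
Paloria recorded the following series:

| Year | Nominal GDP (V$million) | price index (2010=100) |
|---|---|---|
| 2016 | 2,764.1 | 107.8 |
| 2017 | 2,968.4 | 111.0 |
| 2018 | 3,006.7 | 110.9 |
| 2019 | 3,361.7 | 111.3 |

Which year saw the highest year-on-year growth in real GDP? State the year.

2017: real = 2968.4/1.110 = 2674.23; growth vs 2016 (2564.10) = 4.30%.
2018: real = 3006.7/1.109 = 2711.18; growth vs 2017 (2674.23) = 1.38%.
2019: real = 3361.7/1.113 = 3020.40; growth vs 2018 (2711.18) = 11.41%.

2019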